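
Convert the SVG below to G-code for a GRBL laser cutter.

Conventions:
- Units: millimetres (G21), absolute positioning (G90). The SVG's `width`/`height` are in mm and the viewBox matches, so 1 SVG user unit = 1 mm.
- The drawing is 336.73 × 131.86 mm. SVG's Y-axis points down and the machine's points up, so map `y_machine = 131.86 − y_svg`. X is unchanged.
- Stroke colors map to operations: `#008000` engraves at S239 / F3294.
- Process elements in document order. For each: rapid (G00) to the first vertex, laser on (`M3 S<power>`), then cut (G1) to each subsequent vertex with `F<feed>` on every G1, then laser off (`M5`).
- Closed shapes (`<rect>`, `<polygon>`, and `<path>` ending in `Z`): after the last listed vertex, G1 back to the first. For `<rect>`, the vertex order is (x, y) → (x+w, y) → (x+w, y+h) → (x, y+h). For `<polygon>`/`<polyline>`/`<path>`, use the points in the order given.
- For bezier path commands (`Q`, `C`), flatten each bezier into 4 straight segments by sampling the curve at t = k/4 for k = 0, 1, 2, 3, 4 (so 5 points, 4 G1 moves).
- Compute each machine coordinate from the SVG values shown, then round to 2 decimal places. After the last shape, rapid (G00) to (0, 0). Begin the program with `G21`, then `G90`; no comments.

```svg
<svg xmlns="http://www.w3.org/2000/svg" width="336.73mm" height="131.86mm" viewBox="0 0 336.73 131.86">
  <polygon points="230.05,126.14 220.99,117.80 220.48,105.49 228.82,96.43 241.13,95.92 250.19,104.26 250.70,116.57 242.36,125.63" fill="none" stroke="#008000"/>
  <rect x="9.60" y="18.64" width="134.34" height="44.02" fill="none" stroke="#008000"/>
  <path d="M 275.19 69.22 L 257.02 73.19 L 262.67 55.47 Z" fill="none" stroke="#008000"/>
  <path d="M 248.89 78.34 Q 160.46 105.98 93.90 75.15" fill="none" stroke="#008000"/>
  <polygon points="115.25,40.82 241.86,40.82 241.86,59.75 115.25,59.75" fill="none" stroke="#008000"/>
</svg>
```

G21
G90
G00 X230.05 Y5.72
M3 S239
G1 X220.99 Y14.06 F3294
G1 X220.48 Y26.37 F3294
G1 X228.82 Y35.43 F3294
G1 X241.13 Y35.94 F3294
G1 X250.19 Y27.60 F3294
G1 X250.70 Y15.29 F3294
G1 X242.36 Y6.23 F3294
G1 X230.05 Y5.72 F3294
M5
G00 X9.60 Y113.22
M3 S239
G1 X143.94 Y113.22 F3294
G1 X143.94 Y69.20 F3294
G1 X9.60 Y69.20 F3294
G1 X9.60 Y113.22 F3294
M5
G00 X275.19 Y62.64
M3 S239
G1 X257.02 Y58.67 F3294
G1 X262.67 Y76.39 F3294
G1 X275.19 Y62.64 F3294
M5
G00 X248.89 Y53.52
M3 S239
G1 X206.04 Y43.35 F3294
G1 X165.93 Y40.50 F3294
G1 X128.55 Y44.95 F3294
G1 X93.90 Y56.71 F3294
M5
G00 X115.25 Y91.04
M3 S239
G1 X241.86 Y91.04 F3294
G1 X241.86 Y72.11 F3294
G1 X115.25 Y72.11 F3294
G1 X115.25 Y91.04 F3294
M5
G00 X0.00 Y0.00

Since the viewBox matches the mm dimensions, user units are millimetres directly. The only transform is the Y-flip y_m = 131.86 − y_svg.

Shape 1 is a regular polygon drawn with `<polygon>`. Its stroke #008000 means engrave at S239, F3294. After flipping Y the toolpath is (230.05,5.72) → (220.99,14.06) → (220.48,26.37) → (228.82,35.43) → (241.13,35.94) → (250.19,27.60) → (250.70,15.29) → (242.36,6.23) → (230.05,5.72), returning to the start.

Shape 2 is a rectangle drawn with `<rect>`. Its stroke #008000 means engrave at S239, F3294. After flipping Y the toolpath is (9.60,113.22) → (143.94,113.22) → (143.94,69.20) → (9.60,69.20) → (9.60,113.22), returning to the start.

Shape 3 is a regular polygon drawn with `<path>`. Its stroke #008000 means engrave at S239, F3294. After flipping Y the toolpath is (275.19,62.64) → (257.02,58.67) → (262.67,76.39) → (275.19,62.64), returning to the start.

Shape 4 is a quadratic bezier drawn with `<path>`. Its stroke #008000 means engrave at S239, F3294. After flipping Y the toolpath is (248.89,53.52) → (206.04,43.35) → (165.93,40.50) → (128.55,44.95) → (93.90,56.71).

Shape 5 is a rectangle drawn with `<polygon>`. Its stroke #008000 means engrave at S239, F3294. After flipping Y the toolpath is (115.25,91.04) → (241.86,91.04) → (241.86,72.11) → (115.25,72.11) → (115.25,91.04), returning to the start.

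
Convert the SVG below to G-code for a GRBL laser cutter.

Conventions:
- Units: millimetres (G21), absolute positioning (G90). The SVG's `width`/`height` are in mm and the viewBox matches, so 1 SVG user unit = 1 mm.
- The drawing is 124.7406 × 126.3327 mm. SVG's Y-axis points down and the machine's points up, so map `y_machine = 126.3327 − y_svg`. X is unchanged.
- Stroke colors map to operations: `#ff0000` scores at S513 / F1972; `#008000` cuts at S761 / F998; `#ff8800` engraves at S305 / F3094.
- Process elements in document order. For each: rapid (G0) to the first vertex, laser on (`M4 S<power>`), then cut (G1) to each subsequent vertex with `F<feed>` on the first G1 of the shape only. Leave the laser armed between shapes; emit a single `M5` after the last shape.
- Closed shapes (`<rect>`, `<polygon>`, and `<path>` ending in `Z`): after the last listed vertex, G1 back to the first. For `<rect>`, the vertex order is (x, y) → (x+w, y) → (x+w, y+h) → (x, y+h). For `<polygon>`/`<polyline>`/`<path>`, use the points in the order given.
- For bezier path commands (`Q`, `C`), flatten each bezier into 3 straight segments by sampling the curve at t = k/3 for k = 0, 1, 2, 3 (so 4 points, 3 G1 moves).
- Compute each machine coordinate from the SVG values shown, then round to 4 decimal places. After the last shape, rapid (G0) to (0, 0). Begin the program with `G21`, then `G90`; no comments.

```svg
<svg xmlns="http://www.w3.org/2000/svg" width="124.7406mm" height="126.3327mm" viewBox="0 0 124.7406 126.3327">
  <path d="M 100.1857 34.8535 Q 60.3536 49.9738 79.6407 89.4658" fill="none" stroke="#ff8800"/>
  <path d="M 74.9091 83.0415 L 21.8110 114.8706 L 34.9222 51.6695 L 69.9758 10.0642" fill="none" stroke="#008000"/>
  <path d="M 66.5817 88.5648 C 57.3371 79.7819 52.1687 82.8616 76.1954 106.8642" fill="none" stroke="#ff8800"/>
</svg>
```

viewBox `0 0 124.7406 126.3327` with mm width/height → 1 unit = 1 mm. Flip: y_m = 126.3327 − y_svg.

**Shape 1** — `<path>` quadratic bezier, stroke `#ff8800` → engrave (S305, F3094). Control points (SVG): P0=(100.1857,34.8535), P1=(60.3536,49.9738), P2=(79.6407,89.4658); sampled at t=k/3. Machine vertices: (100.1857,91.4792) → (80.1998,78.6910) → (73.3514,60.4869) → (79.6407,36.8669). Open path.

**Shape 2** — `<path>` open polyline, stroke `#008000` → cut (S761, F998). Machine vertices: (74.9091,43.2912) → (21.8110,11.4621) → (34.9222,74.6632) → (69.9758,116.2685). Open path.

**Shape 3** — `<path>` cubic bezier, stroke `#ff8800` → engrave (S305, F3094). Control points (SVG): P0=(66.5817,88.5648), P1=(57.3371,79.7819), P2=(52.1687,82.8616), P3=(76.1954,106.8642); sampled at t=k/3. Machine vertices: (66.5817,37.7679) → (59.6262,42.2610) → (60.9701,36.8324) → (76.1954,19.4685). Open path.

G21
G90
G0 X100.1857 Y91.4792
M4 S305
G1 X80.1998 Y78.6910 F3094
G1 X73.3514 Y60.4869
G1 X79.6407 Y36.8669
G0 X74.9091 Y43.2912
M4 S761
G1 X21.8110 Y11.4621 F998
G1 X34.9222 Y74.6632
G1 X69.9758 Y116.2685
G0 X66.5817 Y37.7679
M4 S305
G1 X59.6262 Y42.2610 F3094
G1 X60.9701 Y36.8324
G1 X76.1954 Y19.4685
M5
G0 X0.0000 Y0.0000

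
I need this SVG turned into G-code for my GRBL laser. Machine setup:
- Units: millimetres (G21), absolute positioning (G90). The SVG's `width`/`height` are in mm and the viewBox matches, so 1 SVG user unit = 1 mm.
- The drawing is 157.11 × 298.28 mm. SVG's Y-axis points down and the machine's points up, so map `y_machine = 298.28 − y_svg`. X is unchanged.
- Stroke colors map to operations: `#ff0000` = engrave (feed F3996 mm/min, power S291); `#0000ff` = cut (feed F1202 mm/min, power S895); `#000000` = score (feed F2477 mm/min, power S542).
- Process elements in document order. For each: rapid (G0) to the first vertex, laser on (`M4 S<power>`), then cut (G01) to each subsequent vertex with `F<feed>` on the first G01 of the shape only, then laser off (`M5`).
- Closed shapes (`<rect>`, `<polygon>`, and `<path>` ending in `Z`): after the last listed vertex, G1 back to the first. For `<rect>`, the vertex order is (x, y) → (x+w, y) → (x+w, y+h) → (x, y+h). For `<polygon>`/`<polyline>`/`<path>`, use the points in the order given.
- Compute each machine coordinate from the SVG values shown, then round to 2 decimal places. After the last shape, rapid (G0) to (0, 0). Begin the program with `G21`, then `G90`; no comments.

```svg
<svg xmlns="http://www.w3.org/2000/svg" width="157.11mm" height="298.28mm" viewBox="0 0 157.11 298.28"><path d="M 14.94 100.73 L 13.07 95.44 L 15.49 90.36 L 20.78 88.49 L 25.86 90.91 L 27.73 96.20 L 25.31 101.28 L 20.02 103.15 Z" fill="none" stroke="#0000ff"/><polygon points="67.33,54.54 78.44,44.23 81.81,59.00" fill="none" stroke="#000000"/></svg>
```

G21
G90
G0 X14.94 Y197.55
M4 S895
G01 X13.07 Y202.84 F1202
G01 X15.49 Y207.92
G01 X20.78 Y209.79
G01 X25.86 Y207.37
G01 X27.73 Y202.08
G01 X25.31 Y197.00
G01 X20.02 Y195.13
G01 X14.94 Y197.55
M5
G0 X67.33 Y243.74
M4 S542
G01 X78.44 Y254.05 F2477
G01 X81.81 Y239.28
G01 X67.33 Y243.74
M5
G0 X0.00 Y0.00

1 u = 1 mm; y_m = 298.28 − y.

[1] `<path>` regular polygon, #0000ff→cut S895 F1202: (14.94,197.55) → (13.07,202.84) → (15.49,207.92) → (20.78,209.79) → (25.86,207.37) → (27.73,202.08) → (25.31,197.00) → (20.02,195.13) → (14.94,197.55) (closed)

[2] `<polygon>` regular polygon, #000000→score S542 F2477: (67.33,243.74) → (78.44,254.05) → (81.81,239.28) → (67.33,243.74) (closed)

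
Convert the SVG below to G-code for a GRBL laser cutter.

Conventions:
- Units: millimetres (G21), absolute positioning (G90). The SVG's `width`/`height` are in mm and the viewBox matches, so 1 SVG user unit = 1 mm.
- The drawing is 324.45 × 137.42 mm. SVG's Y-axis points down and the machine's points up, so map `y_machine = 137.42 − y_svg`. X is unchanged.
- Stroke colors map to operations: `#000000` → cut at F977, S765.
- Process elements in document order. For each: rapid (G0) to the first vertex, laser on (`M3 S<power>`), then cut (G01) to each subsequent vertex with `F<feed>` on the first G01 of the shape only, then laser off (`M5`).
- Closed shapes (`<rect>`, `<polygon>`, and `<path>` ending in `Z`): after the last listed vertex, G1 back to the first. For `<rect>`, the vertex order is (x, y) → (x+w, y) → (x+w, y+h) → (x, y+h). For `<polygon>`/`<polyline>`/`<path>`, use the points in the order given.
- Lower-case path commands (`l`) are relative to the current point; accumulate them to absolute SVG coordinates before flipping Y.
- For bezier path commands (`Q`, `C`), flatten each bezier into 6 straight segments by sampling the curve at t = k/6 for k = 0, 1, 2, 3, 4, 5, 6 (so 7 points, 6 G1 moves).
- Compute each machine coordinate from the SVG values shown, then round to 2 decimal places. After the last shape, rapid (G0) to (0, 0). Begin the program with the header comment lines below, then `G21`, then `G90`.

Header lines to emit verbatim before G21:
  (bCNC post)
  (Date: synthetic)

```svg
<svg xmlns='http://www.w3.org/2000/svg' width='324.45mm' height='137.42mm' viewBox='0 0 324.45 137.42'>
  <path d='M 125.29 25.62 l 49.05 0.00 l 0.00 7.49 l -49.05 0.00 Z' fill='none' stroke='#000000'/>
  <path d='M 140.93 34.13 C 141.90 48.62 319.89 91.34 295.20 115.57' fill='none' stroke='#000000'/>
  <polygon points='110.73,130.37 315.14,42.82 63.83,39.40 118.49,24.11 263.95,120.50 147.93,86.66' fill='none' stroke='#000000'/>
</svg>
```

viewBox `0 0 324.45 137.42` with mm width/height → 1 unit = 1 mm. Flip: y_m = 137.42 − y_svg.

**Shape 1** — `<path>` rectangle, stroke `#000000` → cut (S765, F977). Machine vertices: (125.29,111.80) → (174.34,111.80) → (174.34,104.31) → (125.29,104.31) → (125.29,111.80). Closed: final G1 returns to the first vertex.

**Shape 2** — `<path>` cubic bezier, stroke `#000000` → cut (S765, F977). Control points (SVG): P0=(140.93,34.13), P1=(141.90,48.62), P2=(319.89,91.34), P3=(295.20,115.57); sampled at t=k/6. Machine vertices: (140.93,103.29) → (154.41,93.91) → (186.84,81.12) → (227.69,66.22) → (266.39,50.51) → (292.41,35.29) → (295.20,21.85). Open path.

**Shape 3** — `<polygon>` closed polygon, stroke `#000000` → cut (S765, F977). Machine vertices: (110.73,7.05) → (315.14,94.60) → (63.83,98.02) → (118.49,113.31) → (263.95,16.92) → (147.93,50.76) → (110.73,7.05). Closed: final G1 returns to the first vertex.

(bCNC post)
(Date: synthetic)
G21
G90
G0 X125.29 Y111.80
M3 S765
G01 X174.34 Y111.80 F977
G01 X174.34 Y104.31
G01 X125.29 Y104.31
G01 X125.29 Y111.80
M5
G0 X140.93 Y103.29
M3 S765
G01 X154.41 Y93.91 F977
G01 X186.84 Y81.12
G01 X227.69 Y66.22
G01 X266.39 Y50.51
G01 X292.41 Y35.29
G01 X295.20 Y21.85
M5
G0 X110.73 Y7.05
M3 S765
G01 X315.14 Y94.60 F977
G01 X63.83 Y98.02
G01 X118.49 Y113.31
G01 X263.95 Y16.92
G01 X147.93 Y50.76
G01 X110.73 Y7.05
M5
G0 X0.00 Y0.00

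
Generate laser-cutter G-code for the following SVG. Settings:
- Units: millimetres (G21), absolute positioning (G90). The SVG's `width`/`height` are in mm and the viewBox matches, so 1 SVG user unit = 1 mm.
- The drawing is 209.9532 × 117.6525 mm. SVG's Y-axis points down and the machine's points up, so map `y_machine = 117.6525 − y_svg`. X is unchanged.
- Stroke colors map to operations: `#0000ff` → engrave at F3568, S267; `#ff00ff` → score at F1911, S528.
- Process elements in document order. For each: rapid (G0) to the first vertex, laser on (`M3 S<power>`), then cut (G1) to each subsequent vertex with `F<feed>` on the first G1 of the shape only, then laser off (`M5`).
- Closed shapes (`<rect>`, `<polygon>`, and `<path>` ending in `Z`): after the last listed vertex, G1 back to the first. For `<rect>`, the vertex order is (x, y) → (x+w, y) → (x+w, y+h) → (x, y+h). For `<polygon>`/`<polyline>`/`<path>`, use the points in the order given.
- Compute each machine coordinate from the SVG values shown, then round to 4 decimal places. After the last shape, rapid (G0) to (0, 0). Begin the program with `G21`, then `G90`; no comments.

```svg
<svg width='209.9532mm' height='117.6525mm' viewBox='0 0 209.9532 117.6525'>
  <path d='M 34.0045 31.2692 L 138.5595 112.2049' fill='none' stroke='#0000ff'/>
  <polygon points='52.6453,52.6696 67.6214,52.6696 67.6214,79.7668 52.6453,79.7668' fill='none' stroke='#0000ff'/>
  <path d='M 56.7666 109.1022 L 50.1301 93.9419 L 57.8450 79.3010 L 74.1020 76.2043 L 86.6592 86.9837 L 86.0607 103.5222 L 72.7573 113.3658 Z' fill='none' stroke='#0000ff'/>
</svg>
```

1 u = 1 mm; y_m = 117.6525 − y.

[1] `<path>` line segment, #0000ff→engrave S267 F3568: (34.0045,86.3833) → (138.5595,5.4476)

[2] `<polygon>` rectangle, #0000ff→engrave S267 F3568: (52.6453,64.9829) → (67.6214,64.9829) → (67.6214,37.8857) → (52.6453,37.8857) → (52.6453,64.9829) (closed)

[3] `<path>` regular polygon, #0000ff→engrave S267 F3568: (56.7666,8.5503) → (50.1301,23.7106) → (57.8450,38.3515) → (74.1020,41.4482) → (86.6592,30.6688) → (86.0607,14.1303) → (72.7573,4.2867) → (56.7666,8.5503) (closed)

G21
G90
G0 X34.0045 Y86.3833
M3 S267
G1 X138.5595 Y5.4476 F3568
M5
G0 X52.6453 Y64.9829
M3 S267
G1 X67.6214 Y64.9829 F3568
G1 X67.6214 Y37.8857
G1 X52.6453 Y37.8857
G1 X52.6453 Y64.9829
M5
G0 X56.7666 Y8.5503
M3 S267
G1 X50.1301 Y23.7106 F3568
G1 X57.8450 Y38.3515
G1 X74.1020 Y41.4482
G1 X86.6592 Y30.6688
G1 X86.0607 Y14.1303
G1 X72.7573 Y4.2867
G1 X56.7666 Y8.5503
M5
G0 X0.0000 Y0.0000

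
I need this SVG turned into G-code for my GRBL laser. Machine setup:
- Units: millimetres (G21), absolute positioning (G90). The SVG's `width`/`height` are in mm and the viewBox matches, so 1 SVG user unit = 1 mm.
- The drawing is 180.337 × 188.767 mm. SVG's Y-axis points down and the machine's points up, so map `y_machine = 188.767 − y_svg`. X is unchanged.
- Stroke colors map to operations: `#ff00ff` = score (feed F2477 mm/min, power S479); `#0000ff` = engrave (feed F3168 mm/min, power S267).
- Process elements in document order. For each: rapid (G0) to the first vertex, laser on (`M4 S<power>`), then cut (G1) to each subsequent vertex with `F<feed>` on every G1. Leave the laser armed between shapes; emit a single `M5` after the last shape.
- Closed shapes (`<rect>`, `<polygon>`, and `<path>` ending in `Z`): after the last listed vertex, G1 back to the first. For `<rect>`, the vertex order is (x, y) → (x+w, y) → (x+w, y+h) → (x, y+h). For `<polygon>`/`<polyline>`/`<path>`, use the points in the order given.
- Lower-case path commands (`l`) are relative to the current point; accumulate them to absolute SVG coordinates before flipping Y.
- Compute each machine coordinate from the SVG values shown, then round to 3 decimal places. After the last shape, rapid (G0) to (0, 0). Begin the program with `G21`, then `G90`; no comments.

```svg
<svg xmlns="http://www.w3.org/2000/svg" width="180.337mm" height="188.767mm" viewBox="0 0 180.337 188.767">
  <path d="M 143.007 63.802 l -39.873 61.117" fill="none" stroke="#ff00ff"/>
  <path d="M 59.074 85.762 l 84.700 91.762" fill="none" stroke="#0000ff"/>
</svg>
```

G21
G90
G0 X143.007 Y124.965
M4 S479
G1 X103.134 Y63.848 F2477
G0 X59.074 Y103.005
M4 S267
G1 X143.774 Y11.243 F3168
M5
G0 X0.000 Y0.000

Since the viewBox matches the mm dimensions, user units are millimetres directly. The only transform is the Y-flip y_m = 188.767 − y_svg.

Shape 1 is a line segment drawn with `<path>`. Its stroke #ff00ff means score at S479, F2477. After flipping Y the toolpath is (143.007,124.965) → (103.134,63.848).

Shape 2 is a line segment drawn with `<path>`. Its stroke #0000ff means engrave at S267, F3168. After flipping Y the toolpath is (59.074,103.005) → (143.774,11.243).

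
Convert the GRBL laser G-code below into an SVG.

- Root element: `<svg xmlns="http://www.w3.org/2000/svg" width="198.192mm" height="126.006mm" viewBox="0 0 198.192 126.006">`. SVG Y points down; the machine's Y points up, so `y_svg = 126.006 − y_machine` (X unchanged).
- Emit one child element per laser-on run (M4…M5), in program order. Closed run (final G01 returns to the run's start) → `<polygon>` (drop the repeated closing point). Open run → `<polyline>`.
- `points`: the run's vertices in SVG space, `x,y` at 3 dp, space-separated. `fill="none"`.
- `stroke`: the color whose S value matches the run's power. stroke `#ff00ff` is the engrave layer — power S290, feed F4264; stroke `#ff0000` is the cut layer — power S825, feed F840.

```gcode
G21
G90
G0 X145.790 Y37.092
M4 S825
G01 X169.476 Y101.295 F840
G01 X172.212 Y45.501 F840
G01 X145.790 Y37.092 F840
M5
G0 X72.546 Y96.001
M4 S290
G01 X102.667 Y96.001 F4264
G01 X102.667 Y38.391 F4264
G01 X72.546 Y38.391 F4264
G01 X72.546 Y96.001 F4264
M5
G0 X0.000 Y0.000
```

<svg xmlns="http://www.w3.org/2000/svg" width="198.192mm" height="126.006mm" viewBox="0 0 198.192 126.006">
  <polygon points="145.790,88.914 169.476,24.711 172.212,80.505" fill="none" stroke="#ff0000"/>
  <polygon points="72.546,30.005 102.667,30.005 102.667,87.615 72.546,87.615" fill="none" stroke="#ff00ff"/>
</svg>

y_svg = 126.006 − y_m.

[1] S825→`#ff0000` (cut); closed run; points: 145.790,88.914 169.476,24.711 172.212,80.505

[2] S290→`#ff00ff` (engrave); closed run; points: 72.546,30.005 102.667,30.005 102.667,87.615 72.546,87.615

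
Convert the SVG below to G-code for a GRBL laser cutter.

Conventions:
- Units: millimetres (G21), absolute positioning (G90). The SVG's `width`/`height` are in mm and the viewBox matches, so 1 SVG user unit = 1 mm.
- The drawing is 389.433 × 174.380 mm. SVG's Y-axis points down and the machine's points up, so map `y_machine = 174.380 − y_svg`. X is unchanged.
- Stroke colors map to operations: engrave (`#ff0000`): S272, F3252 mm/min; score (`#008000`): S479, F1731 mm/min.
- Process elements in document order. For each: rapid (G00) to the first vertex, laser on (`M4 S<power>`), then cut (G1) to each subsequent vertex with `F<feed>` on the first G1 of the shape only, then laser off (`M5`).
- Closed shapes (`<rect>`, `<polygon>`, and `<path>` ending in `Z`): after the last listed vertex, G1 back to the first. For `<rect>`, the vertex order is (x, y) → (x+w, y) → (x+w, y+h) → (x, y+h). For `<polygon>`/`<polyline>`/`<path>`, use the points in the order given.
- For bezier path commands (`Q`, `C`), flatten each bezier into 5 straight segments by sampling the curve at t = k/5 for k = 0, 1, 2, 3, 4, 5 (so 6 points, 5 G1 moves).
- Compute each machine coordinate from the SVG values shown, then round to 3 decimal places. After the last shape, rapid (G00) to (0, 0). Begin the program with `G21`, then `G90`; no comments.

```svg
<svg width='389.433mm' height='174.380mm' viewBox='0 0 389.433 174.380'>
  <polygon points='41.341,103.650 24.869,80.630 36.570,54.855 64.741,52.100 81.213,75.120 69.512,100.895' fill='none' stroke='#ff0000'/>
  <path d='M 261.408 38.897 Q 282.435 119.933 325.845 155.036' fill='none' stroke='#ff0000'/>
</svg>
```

G21
G90
G00 X41.341 Y70.730
M4 S272
G1 X24.869 Y93.750 F3252
G1 X36.570 Y119.525
G1 X64.741 Y122.280
G1 X81.213 Y99.260
G1 X69.512 Y73.485
G1 X41.341 Y70.730
M5
G00 X261.408 Y135.483
M4 S272
G1 X270.714 Y104.906 F3252
G1 X281.811 Y78.003
G1 X294.698 Y54.776
G1 X309.376 Y35.223
G1 X325.845 Y19.344
M5
G00 X0.000 Y0.000

Since the viewBox matches the mm dimensions, user units are millimetres directly. The only transform is the Y-flip y_m = 174.380 − y_svg.

Shape 1 is a regular polygon drawn with `<polygon>`. Its stroke #ff0000 means engrave at S272, F3252. After flipping Y the toolpath is (41.341,70.730) → (24.869,93.750) → (36.570,119.525) → (64.741,122.280) → (81.213,99.260) → (69.512,73.485) → (41.341,70.730), returning to the start.

Shape 2 is a quadratic bezier drawn with `<path>`. Its stroke #ff0000 means engrave at S272, F3252. After flipping Y the toolpath is (261.408,135.483) → (270.714,104.906) → (281.811,78.003) → (294.698,54.776) → (309.376,35.223) → (325.845,19.344).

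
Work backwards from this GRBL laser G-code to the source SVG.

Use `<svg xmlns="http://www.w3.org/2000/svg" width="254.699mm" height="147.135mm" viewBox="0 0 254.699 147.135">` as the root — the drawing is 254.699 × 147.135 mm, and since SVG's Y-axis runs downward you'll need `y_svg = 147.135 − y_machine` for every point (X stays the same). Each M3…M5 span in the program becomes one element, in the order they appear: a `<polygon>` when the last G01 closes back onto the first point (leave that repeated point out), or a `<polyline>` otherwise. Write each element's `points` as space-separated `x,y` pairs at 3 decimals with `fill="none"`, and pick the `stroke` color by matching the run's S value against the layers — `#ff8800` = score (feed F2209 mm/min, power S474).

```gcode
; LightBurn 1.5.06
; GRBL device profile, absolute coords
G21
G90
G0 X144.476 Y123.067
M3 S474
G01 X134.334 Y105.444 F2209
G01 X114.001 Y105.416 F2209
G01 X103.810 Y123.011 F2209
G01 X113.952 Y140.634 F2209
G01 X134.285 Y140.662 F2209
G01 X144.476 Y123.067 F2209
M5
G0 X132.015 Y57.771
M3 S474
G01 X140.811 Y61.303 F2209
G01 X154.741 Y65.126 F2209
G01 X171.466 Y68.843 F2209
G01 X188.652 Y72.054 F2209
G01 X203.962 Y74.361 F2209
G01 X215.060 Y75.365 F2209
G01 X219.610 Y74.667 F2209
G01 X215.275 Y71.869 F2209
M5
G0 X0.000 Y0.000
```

<svg xmlns="http://www.w3.org/2000/svg" width="254.699mm" height="147.135mm" viewBox="0 0 254.699 147.135">
  <polygon points="144.476,24.068 134.334,41.691 114.001,41.719 103.810,24.124 113.952,6.501 134.285,6.473" fill="none" stroke="#ff8800"/>
  <polyline points="132.015,89.364 140.811,85.832 154.741,82.009 171.466,78.292 188.652,75.081 203.962,72.774 215.060,71.770 219.610,72.468 215.275,75.266" fill="none" stroke="#ff8800"/>
</svg>

Machine Y-up, SVG Y-down with viewBox height 147.135, so y_svg = 147.135 − y_machine; X carries over. Every run uses S474, so all elements get stroke `#ff8800` (score).

Run 1: The run returns to its start, so emit a `<polygon>` with points (Y-flipped): 144.476,24.068 134.334,41.691 114.001,41.719 103.810,24.124 113.952,6.501 134.285,6.473.

Run 2: The run is open, so emit a `<polyline>` with points (Y-flipped): 132.015,89.364 140.811,85.832 154.741,82.009 171.466,78.292 188.652,75.081 203.962,72.774 215.060,71.770 219.610,72.468 215.275,75.266.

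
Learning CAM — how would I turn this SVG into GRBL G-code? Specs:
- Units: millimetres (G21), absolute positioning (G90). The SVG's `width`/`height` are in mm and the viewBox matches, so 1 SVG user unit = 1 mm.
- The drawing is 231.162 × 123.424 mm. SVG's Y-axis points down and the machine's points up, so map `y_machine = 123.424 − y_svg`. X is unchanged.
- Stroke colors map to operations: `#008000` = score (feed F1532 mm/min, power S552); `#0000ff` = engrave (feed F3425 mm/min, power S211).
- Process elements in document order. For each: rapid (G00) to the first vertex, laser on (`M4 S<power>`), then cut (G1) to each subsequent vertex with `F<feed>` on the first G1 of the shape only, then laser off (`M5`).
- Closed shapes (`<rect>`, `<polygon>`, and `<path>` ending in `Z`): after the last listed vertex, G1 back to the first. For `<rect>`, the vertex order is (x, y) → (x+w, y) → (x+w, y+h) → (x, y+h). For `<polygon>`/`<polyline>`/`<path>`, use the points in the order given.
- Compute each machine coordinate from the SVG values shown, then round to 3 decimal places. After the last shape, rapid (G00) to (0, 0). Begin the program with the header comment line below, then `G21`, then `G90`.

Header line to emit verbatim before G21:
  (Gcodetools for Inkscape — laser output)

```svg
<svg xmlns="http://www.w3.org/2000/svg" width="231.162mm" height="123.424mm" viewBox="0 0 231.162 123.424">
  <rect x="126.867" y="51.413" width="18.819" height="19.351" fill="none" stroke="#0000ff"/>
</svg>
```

viewBox `0 0 231.162 123.424` with mm width/height → 1 unit = 1 mm. Flip: y_m = 123.424 − y_svg.

**Shape 1** — `<rect>` rectangle, stroke `#0000ff` → engrave (S211, F3425). Machine vertices: (126.867,72.011) → (145.686,72.011) → (145.686,52.660) → (126.867,52.660) → (126.867,72.011). Closed: final G1 returns to the first vertex.

(Gcodetools for Inkscape — laser output)
G21
G90
G00 X126.867 Y72.011
M4 S211
G1 X145.686 Y72.011 F3425
G1 X145.686 Y52.660
G1 X126.867 Y52.660
G1 X126.867 Y72.011
M5
G00 X0.000 Y0.000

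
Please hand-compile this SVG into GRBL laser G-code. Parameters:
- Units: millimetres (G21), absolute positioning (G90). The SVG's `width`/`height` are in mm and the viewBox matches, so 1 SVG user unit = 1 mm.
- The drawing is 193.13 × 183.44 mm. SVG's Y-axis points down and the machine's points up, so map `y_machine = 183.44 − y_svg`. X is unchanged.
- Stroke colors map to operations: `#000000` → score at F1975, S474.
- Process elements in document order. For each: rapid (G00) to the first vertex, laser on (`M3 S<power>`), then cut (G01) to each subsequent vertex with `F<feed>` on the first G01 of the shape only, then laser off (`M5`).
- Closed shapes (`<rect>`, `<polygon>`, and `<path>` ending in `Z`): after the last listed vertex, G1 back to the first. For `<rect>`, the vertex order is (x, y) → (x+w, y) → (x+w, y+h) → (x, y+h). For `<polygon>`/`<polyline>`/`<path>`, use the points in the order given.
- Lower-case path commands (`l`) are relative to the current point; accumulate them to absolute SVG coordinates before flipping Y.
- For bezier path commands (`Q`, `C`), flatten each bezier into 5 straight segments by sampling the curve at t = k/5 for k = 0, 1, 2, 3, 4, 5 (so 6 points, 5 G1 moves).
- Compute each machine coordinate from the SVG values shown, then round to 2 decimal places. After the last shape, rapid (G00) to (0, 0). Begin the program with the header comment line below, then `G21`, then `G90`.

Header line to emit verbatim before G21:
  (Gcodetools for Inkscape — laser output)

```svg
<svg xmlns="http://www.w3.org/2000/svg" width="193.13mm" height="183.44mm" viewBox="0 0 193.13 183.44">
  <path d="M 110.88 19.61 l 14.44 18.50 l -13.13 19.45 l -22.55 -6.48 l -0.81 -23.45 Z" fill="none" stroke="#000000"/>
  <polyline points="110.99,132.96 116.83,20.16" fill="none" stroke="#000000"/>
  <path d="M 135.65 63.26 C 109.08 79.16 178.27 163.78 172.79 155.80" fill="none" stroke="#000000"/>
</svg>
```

1 u = 1 mm; y_m = 183.44 − y.

[1] `<path>` regular polygon, #000000→score S474 F1975: (110.88,163.83) → (125.32,145.33) → (112.19,125.88) → (89.64,132.36) → (88.83,155.81) → (110.88,163.83) (closed)

[2] `<polyline>` line segment, #000000→score S474 F1975: (110.99,50.48) → (116.83,163.28)

[3] `<path>` cubic bezier, #000000→score S474 F1975: (135.65,120.18) → (129.84,103.68) → (138.82,78.44) → (154.43,52.19) → (168.48,32.67) → (172.79,27.64)

(Gcodetools for Inkscape — laser output)
G21
G90
G00 X110.88 Y163.83
M3 S474
G01 X125.32 Y145.33 F1975
G01 X112.19 Y125.88
G01 X89.64 Y132.36
G01 X88.83 Y155.81
G01 X110.88 Y163.83
M5
G00 X110.99 Y50.48
M3 S474
G01 X116.83 Y163.28 F1975
M5
G00 X135.65 Y120.18
M3 S474
G01 X129.84 Y103.68 F1975
G01 X138.82 Y78.44
G01 X154.43 Y52.19
G01 X168.48 Y32.67
G01 X172.79 Y27.64
M5
G00 X0.00 Y0.00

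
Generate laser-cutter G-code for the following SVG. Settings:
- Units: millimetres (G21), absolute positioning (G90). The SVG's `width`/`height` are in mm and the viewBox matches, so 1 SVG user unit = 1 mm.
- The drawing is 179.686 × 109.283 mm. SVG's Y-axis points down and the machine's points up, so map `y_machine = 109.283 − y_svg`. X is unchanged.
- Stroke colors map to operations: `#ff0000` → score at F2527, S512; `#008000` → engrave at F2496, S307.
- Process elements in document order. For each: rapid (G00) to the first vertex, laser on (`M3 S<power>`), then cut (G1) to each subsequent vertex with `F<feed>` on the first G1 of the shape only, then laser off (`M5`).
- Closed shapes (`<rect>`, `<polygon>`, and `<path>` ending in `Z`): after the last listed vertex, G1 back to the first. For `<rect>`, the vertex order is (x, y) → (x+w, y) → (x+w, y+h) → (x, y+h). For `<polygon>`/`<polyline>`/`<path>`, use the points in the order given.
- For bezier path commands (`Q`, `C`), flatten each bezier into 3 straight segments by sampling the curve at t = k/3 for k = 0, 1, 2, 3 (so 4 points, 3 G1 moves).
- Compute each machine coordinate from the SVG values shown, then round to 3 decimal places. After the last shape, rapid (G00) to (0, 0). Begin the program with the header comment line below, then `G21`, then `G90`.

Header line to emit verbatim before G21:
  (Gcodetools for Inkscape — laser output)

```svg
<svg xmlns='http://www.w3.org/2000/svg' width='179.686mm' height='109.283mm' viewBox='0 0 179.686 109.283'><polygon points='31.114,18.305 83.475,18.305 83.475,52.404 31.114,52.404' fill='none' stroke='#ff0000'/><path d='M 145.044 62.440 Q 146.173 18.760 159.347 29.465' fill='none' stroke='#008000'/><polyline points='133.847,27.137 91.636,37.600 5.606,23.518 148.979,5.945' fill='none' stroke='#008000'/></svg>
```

(Gcodetools for Inkscape — laser output)
G21
G90
G00 X31.114 Y90.978
M3 S512
G1 X83.475 Y90.978 F2527
G1 X83.475 Y56.879
G1 X31.114 Y56.879
G1 X31.114 Y90.978
M5
G00 X145.044 Y46.843
M3 S307
G1 X147.135 Y69.920 F2496
G1 X151.903 Y80.912
G1 X159.347 Y79.818
M5
G00 X133.847 Y82.146
M3 S307
G1 X91.636 Y71.683 F2496
G1 X5.606 Y85.765
G1 X148.979 Y103.338
M5
G00 X0.000 Y0.000

1 u = 1 mm; y_m = 109.283 − y.

[1] `<polygon>` rectangle, #ff0000→score S512 F2527: (31.114,90.978) → (83.475,90.978) → (83.475,56.879) → (31.114,56.879) → (31.114,90.978) (closed)

[2] `<path>` quadratic bezier, #008000→engrave S307 F2496: (145.044,46.843) → (147.135,69.920) → (151.903,80.912) → (159.347,79.818)

[3] `<polyline>` open polyline, #008000→engrave S307 F2496: (133.847,82.146) → (91.636,71.683) → (5.606,85.765) → (148.979,103.338)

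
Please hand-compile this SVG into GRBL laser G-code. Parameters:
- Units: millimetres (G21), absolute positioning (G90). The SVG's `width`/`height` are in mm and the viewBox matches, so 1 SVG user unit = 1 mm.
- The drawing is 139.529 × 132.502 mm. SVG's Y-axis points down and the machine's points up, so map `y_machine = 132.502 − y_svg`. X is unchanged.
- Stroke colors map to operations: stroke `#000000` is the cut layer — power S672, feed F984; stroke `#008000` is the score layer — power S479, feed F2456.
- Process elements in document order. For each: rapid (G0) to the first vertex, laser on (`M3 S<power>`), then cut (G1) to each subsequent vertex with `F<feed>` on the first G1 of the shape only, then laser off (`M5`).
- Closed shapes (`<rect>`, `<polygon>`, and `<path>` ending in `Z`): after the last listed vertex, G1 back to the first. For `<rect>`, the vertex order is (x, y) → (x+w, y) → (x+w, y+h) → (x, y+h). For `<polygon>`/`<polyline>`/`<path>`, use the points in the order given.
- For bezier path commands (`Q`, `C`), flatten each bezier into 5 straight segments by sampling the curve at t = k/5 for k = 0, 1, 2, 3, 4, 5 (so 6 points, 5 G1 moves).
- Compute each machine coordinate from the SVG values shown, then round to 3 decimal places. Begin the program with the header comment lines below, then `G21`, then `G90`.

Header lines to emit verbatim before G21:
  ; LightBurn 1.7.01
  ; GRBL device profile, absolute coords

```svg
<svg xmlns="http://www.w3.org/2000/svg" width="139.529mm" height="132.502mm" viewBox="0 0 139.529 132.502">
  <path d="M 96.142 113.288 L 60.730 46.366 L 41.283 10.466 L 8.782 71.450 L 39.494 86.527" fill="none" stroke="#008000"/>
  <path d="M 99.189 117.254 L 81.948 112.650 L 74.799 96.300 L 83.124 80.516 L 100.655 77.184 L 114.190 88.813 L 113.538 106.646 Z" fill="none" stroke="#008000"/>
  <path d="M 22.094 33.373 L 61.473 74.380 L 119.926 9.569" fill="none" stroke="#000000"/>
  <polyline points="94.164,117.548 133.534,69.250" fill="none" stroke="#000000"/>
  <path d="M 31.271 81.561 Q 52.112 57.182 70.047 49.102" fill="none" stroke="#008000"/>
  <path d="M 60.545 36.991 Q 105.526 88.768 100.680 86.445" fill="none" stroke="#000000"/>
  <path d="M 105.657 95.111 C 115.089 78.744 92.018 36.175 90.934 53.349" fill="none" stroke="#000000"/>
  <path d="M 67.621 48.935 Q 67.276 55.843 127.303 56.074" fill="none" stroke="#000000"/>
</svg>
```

; LightBurn 1.7.01
; GRBL device profile, absolute coords
G21
G90
G0 X96.142 Y19.214
M3 S479
G1 X60.730 Y86.136 F2456
G1 X41.283 Y122.036
G1 X8.782 Y61.052
G1 X39.494 Y45.975
M5
G0 X99.189 Y15.248
M3 S479
G1 X81.948 Y19.852 F2456
G1 X74.799 Y36.202
G1 X83.124 Y51.986
G1 X100.655 Y55.318
G1 X114.190 Y43.689
G1 X113.538 Y25.856
G1 X99.189 Y15.248
M5
G0 X22.094 Y99.129
M3 S672
G1 X61.473 Y58.122 F984
G1 X119.926 Y122.933
M5
G0 X94.164 Y14.954
M3 S672
G1 X133.534 Y63.252 F984
M5
G0 X31.271 Y50.941
M3 S479
G1 X39.491 Y60.041 F2456
G1 X47.479 Y67.836
G1 X55.234 Y74.328
G1 X62.757 Y79.516
G1 X70.047 Y83.400
M5
G0 X60.545 Y95.511
M3 S672
G1 X76.544 Y76.964 F984
G1 X88.557 Y62.745
G1 X96.584 Y52.855
G1 X100.625 Y47.292
G1 X100.680 Y46.057
M5
G0 X105.657 Y37.391
M3 S672
G1 X107.852 Y49.668 F984
G1 X104.861 Y64.108
G1 X99.301 Y76.586
G1 X93.787 Y82.976
G1 X90.934 Y79.153
M5
G0 X67.621 Y83.567
M3 S672
G1 X69.898 Y81.071 F984
G1 X77.005 Y79.109
G1 X88.941 Y77.681
G1 X105.707 Y76.787
G1 X127.303 Y76.428
M5

1 u = 1 mm; y_m = 132.502 − y.

[1] `<path>` open polyline, #008000→score S479 F2456: (96.142,19.214) → (60.730,86.136) → (41.283,122.036) → (8.782,61.052) → (39.494,45.975)

[2] `<path>` regular polygon, #008000→score S479 F2456: (99.189,15.248) → (81.948,19.852) → (74.799,36.202) → (83.124,51.986) → (100.655,55.318) → (114.190,43.689) → (113.538,25.856) → (99.189,15.248) (closed)

[3] `<path>` open polyline, #000000→cut S672 F984: (22.094,99.129) → (61.473,58.122) → (119.926,122.933)

[4] `<polyline>` line segment, #000000→cut S672 F984: (94.164,14.954) → (133.534,63.252)

[5] `<path>` quadratic bezier, #008000→score S479 F2456: (31.271,50.941) → (39.491,60.041) → (47.479,67.836) → (55.234,74.328) → (62.757,79.516) → (70.047,83.400)

[6] `<path>` quadratic bezier, #000000→cut S672 F984: (60.545,95.511) → (76.544,76.964) → (88.557,62.745) → (96.584,52.855) → (100.625,47.292) → (100.680,46.057)

[7] `<path>` cubic bezier, #000000→cut S672 F984: (105.657,37.391) → (107.852,49.668) → (104.861,64.108) → (99.301,76.586) → (93.787,82.976) → (90.934,79.153)

[8] `<path>` quadratic bezier, #000000→cut S672 F984: (67.621,83.567) → (69.898,81.071) → (77.005,79.109) → (88.941,77.681) → (105.707,76.787) → (127.303,76.428)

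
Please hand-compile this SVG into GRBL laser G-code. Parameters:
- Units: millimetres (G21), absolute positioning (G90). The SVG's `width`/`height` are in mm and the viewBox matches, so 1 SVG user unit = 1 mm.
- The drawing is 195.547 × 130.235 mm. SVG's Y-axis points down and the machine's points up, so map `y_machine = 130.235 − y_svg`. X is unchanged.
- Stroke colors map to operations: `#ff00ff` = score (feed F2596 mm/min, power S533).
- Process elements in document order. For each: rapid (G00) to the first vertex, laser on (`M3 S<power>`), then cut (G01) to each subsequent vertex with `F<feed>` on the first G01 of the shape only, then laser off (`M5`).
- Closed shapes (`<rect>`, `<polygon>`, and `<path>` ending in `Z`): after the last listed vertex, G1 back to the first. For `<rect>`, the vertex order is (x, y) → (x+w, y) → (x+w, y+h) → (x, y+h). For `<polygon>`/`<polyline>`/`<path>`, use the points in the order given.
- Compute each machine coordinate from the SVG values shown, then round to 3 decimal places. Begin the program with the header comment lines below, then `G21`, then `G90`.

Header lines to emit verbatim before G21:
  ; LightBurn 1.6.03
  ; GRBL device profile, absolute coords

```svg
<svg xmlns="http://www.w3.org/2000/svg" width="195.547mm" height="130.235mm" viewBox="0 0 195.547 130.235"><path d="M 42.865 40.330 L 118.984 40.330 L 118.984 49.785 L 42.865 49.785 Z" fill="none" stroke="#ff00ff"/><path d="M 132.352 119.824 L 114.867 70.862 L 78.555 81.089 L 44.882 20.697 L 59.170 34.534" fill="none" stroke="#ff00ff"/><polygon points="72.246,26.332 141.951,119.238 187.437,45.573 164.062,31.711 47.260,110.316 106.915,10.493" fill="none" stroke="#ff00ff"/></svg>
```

Since the viewBox matches the mm dimensions, user units are millimetres directly. The only transform is the Y-flip y_m = 130.235 − y_svg.

Shape 1 is a rectangle drawn with `<path>`. Its stroke #ff00ff means score at S533, F2596. After flipping Y the toolpath is (42.865,89.905) → (118.984,89.905) → (118.984,80.450) → (42.865,80.450) → (42.865,89.905), returning to the start.

Shape 2 is a open polyline drawn with `<path>`. Its stroke #ff00ff means score at S533, F2596. After flipping Y the toolpath is (132.352,10.411) → (114.867,59.373) → (78.555,49.146) → (44.882,109.538) → (59.170,95.701).

Shape 3 is a closed polygon drawn with `<polygon>`. Its stroke #ff00ff means score at S533, F2596. After flipping Y the toolpath is (72.246,103.903) → (141.951,10.997) → (187.437,84.662) → (164.062,98.524) → (47.260,19.919) → (106.915,119.742) → (72.246,103.903), returning to the start.

; LightBurn 1.6.03
; GRBL device profile, absolute coords
G21
G90
G00 X42.865 Y89.905
M3 S533
G01 X118.984 Y89.905 F2596
G01 X118.984 Y80.450
G01 X42.865 Y80.450
G01 X42.865 Y89.905
M5
G00 X132.352 Y10.411
M3 S533
G01 X114.867 Y59.373 F2596
G01 X78.555 Y49.146
G01 X44.882 Y109.538
G01 X59.170 Y95.701
M5
G00 X72.246 Y103.903
M3 S533
G01 X141.951 Y10.997 F2596
G01 X187.437 Y84.662
G01 X164.062 Y98.524
G01 X47.260 Y19.919
G01 X106.915 Y119.742
G01 X72.246 Y103.903
M5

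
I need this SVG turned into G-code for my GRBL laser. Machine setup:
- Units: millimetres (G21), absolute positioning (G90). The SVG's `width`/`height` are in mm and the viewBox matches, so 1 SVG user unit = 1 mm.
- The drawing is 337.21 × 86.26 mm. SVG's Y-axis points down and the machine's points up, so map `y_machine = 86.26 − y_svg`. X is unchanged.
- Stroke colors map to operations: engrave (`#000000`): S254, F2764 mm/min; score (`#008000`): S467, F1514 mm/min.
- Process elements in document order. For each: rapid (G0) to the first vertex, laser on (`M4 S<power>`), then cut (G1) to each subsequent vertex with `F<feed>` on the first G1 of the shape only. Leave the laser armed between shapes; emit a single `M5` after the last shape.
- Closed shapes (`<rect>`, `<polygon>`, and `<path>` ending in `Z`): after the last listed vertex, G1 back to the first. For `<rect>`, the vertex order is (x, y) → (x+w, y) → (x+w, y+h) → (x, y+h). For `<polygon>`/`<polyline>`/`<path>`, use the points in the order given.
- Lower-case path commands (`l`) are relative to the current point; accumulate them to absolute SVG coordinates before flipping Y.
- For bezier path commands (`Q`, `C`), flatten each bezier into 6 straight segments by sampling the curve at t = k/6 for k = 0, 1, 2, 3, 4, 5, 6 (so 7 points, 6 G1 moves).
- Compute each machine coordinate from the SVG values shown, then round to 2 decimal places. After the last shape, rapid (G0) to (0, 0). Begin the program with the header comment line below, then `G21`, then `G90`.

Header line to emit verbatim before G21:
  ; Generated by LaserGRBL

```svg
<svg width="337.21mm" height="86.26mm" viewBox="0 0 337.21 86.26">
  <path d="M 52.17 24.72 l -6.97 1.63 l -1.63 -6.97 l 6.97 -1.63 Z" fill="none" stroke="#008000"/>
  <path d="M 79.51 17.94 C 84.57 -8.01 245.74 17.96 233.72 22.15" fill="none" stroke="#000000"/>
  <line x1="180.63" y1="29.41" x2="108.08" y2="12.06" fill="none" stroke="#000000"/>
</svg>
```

; Generated by LaserGRBL
G21
G90
G0 X52.17 Y61.54
M4 S467
G1 X45.20 Y59.91 F1514
G1 X43.57 Y66.88
G1 X50.54 Y68.51
G1 X52.17 Y61.54
G0 X79.51 Y68.32
M4 S254
G1 X93.52 Y77.31 F2764
G1 X124.41 Y79.69
G1 X163.02 Y77.52
G1 X200.21 Y72.83
G1 X226.82 Y67.68
G1 X233.72 Y64.11
G0 X180.63 Y56.85
M4 S254
G1 X108.08 Y74.20 F2764
M5
G0 X0.00 Y0.00

viewBox `0 0 337.21 86.26` with mm width/height → 1 unit = 1 mm. Flip: y_m = 86.26 − y_svg.

**Shape 1** — `<path>` regular polygon, stroke `#008000` → score (S467, F1514). Machine vertices: (52.17,61.54) → (45.20,59.91) → (43.57,66.88) → (50.54,68.51) → (52.17,61.54). Closed: final G1 returns to the first vertex.

**Shape 2** — `<path>` cubic bezier, stroke `#000000` → engrave (S254, F2764). Control points (SVG): P0=(79.51,17.94), P1=(84.57,-8.01), P2=(245.74,17.96), P3=(233.72,22.15); sampled at t=k/6. Machine vertices: (79.51,68.32) → (93.52,77.31) → (124.41,79.69) → (163.02,77.52) → (200.21,72.83) → (226.82,67.68) → (233.72,64.11). Open path.

**Shape 3** — `<line>` line segment, stroke `#000000` → engrave (S254, F2764). Machine vertices: (180.63,56.85) → (108.08,74.20). Open path.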